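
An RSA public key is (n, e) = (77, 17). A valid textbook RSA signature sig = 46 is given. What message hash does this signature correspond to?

51

Squares mod 77: sig^1≡46, sig^2≡37, sig^4≡60, sig^8≡58, sig^16≡53
17 = 16 + 1, so sig^17 ≡ 53·46 ≡ 51 (mod 77)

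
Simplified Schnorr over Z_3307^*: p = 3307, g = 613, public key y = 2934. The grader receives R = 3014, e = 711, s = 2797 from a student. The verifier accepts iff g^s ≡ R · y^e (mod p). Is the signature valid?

g^s mod p:
613^2 = 375769 ≡ 2078
613^4 ≡ 2078^2 = 4318084 ≡ 2449
613^8 ≡ 2449^2 = 5997601 ≡ 2010
613^16 ≡ 2010^2 = 4040100 ≡ 2253
613^32 ≡ 2253^2 = 5076009 ≡ 3071
613^64 ≡ 3071^2 = 9431041 ≡ 2784
613^128 ≡ 2784^2 = 7750656 ≡ 2355
613^256 ≡ 2355^2 = 5546025 ≡ 186
613^512 ≡ 186^2 = 34596 ≡ 1526
613^1024 ≡ 1526^2 = 2328676 ≡ 548
613^2048 ≡ 548^2 = 300304 ≡ 2674
2797 = 2048 + 512 + 128 + 64 + 32 + 8 + 4 + 1, so 613^2797 ≡ 2674·1526·2355·2784·3071·2010·2449·613 ≡ 2122 (mod 3307)
R · y^e mod p:
2934^2 = 8608356 ≡ 235
2934^4 ≡ 235^2 = 55225 ≡ 2313
2934^8 ≡ 2313^2 = 5349969 ≡ 2550
2934^16 ≡ 2550^2 = 6502500 ≡ 938
2934^32 ≡ 938^2 = 879844 ≡ 182
2934^64 ≡ 182^2 = 33124 ≡ 54
2934^128 ≡ 54^2 = 2916
2934^256 ≡ 2916^2 = 8503056 ≡ 759
2934^512 ≡ 759^2 = 576081 ≡ 663
711 = 512 + 128 + 64 + 4 + 2 + 1, so 2934^711 ≡ 663·2916·54·2313·235·2934 ≡ 260 (mod 3307)
3014·260 = 783640 ≡ 3188 (mod 3307)
2122 ≠ 3188; the check fails.

invalid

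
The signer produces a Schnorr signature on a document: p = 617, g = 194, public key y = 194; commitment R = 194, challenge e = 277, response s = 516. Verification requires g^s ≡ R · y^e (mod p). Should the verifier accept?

g^s mod p:
Squares mod 617: 194^1≡194, 194^2≡616, 194^4≡1, 194^8≡1, 194^16≡1, 194^32≡1, 194^64≡1, 194^128≡1, 194^256≡1, 194^512≡1
516 = 512 + 4, so 194^516 ≡ 1·1 ≡ 1 (mod 617)
R · y^e mod p:
Squares mod 617: 194^1≡194, 194^2≡616, 194^4≡1, 194^8≡1, 194^16≡1, 194^32≡1, 194^64≡1, 194^128≡1, 194^256≡1
277 = 256 + 16 + 4 + 1, so 194^277 ≡ 1·1·1·194 ≡ 194 (mod 617)
194·194 = 37636 ≡ 616 (mod 617)
1 ≠ 616; the check fails.

reject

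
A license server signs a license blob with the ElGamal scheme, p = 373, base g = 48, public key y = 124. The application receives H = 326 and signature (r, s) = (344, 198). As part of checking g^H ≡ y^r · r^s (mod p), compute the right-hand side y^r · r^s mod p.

124^2 = 15376 ≡ 83
124^4 ≡ 83^2 = 6889 ≡ 175
124^8 ≡ 175^2 = 30625 ≡ 39
124^16 ≡ 39^2 = 1521 ≡ 29
124^32 ≡ 29^2 = 841 ≡ 95
124^64 ≡ 95^2 = 9025 ≡ 73
124^128 ≡ 73^2 = 5329 ≡ 107
124^256 ≡ 107^2 = 11449 ≡ 259
344 = 256 + 64 + 16 + 8, so 124^344 ≡ 259·73·29·39 ≡ 100 (mod 373)
344^2 = 118336 ≡ 95
344^4 ≡ 95^2 = 9025 ≡ 73
344^8 ≡ 73^2 = 5329 ≡ 107
344^16 ≡ 107^2 = 11449 ≡ 259
344^32 ≡ 259^2 = 67081 ≡ 314
344^64 ≡ 314^2 = 98596 ≡ 124
344^128 ≡ 124^2 = 15376 ≡ 83
198 = 128 + 64 + 4 + 2, so 344^198 ≡ 83·124·73·95 ≡ 351 (mod 373)
y^r · r^s ≡ 100·351 = 35100 ≡ 38 (mod 373)

38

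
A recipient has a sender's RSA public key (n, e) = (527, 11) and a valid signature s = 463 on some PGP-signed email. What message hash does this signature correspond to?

370

s^2 ≡ 463^2 = 214369 ≡ 407
s^4 ≡ 407^2 = 165649 ≡ 171
s^8 ≡ 171^2 = 29241 ≡ 256
11 = 8 + 2 + 1, so s^11 ≡ 256·407·463 ≡ 370 (mod 527)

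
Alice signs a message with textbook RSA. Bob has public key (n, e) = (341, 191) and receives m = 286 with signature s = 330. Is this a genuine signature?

s^191 mod 341 = 286
Since 286 equals the digest 286, verification succeeds.

genuine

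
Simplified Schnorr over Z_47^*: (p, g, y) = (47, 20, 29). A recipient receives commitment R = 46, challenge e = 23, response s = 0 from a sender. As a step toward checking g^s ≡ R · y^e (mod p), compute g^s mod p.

1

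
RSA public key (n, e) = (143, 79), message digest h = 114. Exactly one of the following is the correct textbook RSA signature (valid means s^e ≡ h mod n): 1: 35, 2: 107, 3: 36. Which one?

3

Candidate 1: Squares mod 143: 35^1≡35, 35^2≡81, 35^4≡126, 35^8≡3, 35^16≡9, 35^32≡81, 35^64≡126; 79 = 64 + 8 + 4 + 2 + 1, so 35^79 ≡ 126·3·126·81·35 ≡ 61 (mod 143)
Candidate 2: Squares mod 143: 107^1≡107, 107^2≡9, 107^4≡81, 107^8≡126, 107^16≡3, 107^32≡9, 107^64≡81; 79 = 64 + 8 + 4 + 2 + 1, so 107^79 ≡ 81·126·81·9·107 ≡ 29 (mod 143)
Candidate 3: Squares mod 143: 36^1≡36, 36^2≡9, 36^4≡81, 36^8≡126, 36^16≡3, 36^32≡9, 36^64≡81; 79 = 64 + 8 + 4 + 2 + 1, so 36^79 ≡ 81·126·81·9·36 ≡ 114 (mod 143)
  → matches h = 114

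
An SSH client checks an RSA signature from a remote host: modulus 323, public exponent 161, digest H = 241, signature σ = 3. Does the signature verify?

σ^161 mod 323 = 241
Since 241 equals the digest 241, verification succeeds.

verifies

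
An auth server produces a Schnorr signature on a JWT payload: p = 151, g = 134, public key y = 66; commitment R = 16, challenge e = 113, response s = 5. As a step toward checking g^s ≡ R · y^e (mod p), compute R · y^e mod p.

Squares mod 151: 66^1≡66, 66^2≡128, 66^4≡76, 66^8≡38, 66^16≡85, 66^32≡128, 66^64≡76
113 = 64 + 32 + 16 + 1, so 66^113 ≡ 76·128·85·66 ≡ 113 (mod 151)
R · y^e ≡ 16·113 = 1808 ≡ 147 (mod 151)

147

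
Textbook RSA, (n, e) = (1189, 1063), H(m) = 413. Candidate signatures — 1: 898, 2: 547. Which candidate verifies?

2

Candidate 1: 898^2 = 806404 ≡ 262; 898^4 ≡ 262^2 = 68644 ≡ 871; 898^8 ≡ 871^2 = 758641 ≡ 59; 898^16 ≡ 59^2 = 3481 ≡ 1103; 898^32 ≡ 1103^2 = 1216609 ≡ 262; 898^64 ≡ 262^2 = 68644 ≡ 871; 898^128 ≡ 871^2 = 758641 ≡ 59; 898^256 ≡ 59^2 = 3481 ≡ 1103; 898^512 ≡ 1103^2 = 1216609 ≡ 262; 898^1024 ≡ 262^2 = 68644 ≡ 871; 1063 = 1024 + 32 + 4 + 2 + 1, so 898^1063 ≡ 871·262·871·262·898 ≡ 1043 (mod 1189)
Candidate 2: 547^2 = 299209 ≡ 770; 547^4 ≡ 770^2 = 592900 ≡ 778; 547^8 ≡ 778^2 = 605284 ≡ 83; 547^16 ≡ 83^2 = 6889 ≡ 944; 547^32 ≡ 944^2 = 891136 ≡ 575; 547^64 ≡ 575^2 = 330625 ≡ 83; 547^128 ≡ 83^2 = 6889 ≡ 944; 547^256 ≡ 944^2 = 891136 ≡ 575; 547^512 ≡ 575^2 = 330625 ≡ 83; 547^1024 ≡ 83^2 = 6889 ≡ 944; 1063 = 1024 + 32 + 4 + 2 + 1, so 547^1063 ≡ 944·575·778·770·547 ≡ 413 (mod 1189)
  → matches H(m) = 413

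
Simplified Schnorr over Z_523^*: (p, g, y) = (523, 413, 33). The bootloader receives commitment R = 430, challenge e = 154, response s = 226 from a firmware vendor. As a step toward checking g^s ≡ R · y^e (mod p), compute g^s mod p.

413^2 = 170569 ≡ 71
413^4 ≡ 71^2 = 5041 ≡ 334
413^8 ≡ 334^2 = 111556 ≡ 157
413^16 ≡ 157^2 = 24649 ≡ 68
413^32 ≡ 68^2 = 4624 ≡ 440
413^64 ≡ 440^2 = 193600 ≡ 90
413^128 ≡ 90^2 = 8100 ≡ 255
226 = 128 + 64 + 32 + 2, so 413^226 ≡ 255·90·440·71 ≡ 312 (mod 523)

312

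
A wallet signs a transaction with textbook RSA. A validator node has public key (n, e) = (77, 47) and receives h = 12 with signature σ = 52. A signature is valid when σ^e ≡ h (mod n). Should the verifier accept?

reject

σ^2 ≡ 52^2 = 2704 ≡ 9
σ^4 ≡ 9^2 = 81 ≡ 4
σ^8 ≡ 4^2 = 16
σ^16 ≡ 16^2 = 256 ≡ 25
σ^32 ≡ 25^2 = 625 ≡ 9
47 = 32 + 8 + 4 + 2 + 1, so σ^47 ≡ 9·16·4·9·52 ≡ 68 (mod 77)
68 ≠ 12, so verification fails.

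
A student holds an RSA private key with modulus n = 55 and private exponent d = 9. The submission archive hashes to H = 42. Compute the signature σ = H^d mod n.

27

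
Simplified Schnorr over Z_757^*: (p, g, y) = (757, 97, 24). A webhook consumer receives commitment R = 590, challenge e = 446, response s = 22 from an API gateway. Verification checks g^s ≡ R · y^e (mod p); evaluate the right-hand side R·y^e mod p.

24^2 = 576
24^4 ≡ 576^2 = 331776 ≡ 210
24^8 ≡ 210^2 = 44100 ≡ 194
24^16 ≡ 194^2 = 37636 ≡ 543
24^32 ≡ 543^2 = 294849 ≡ 376
24^64 ≡ 376^2 = 141376 ≡ 574
24^128 ≡ 574^2 = 329476 ≡ 181
24^256 ≡ 181^2 = 32761 ≡ 210
446 = 256 + 128 + 32 + 16 + 8 + 4 + 2, so 24^446 ≡ 210·181·376·543·194·210·576 ≡ 580 (mod 757)
R · y^e ≡ 590·580 = 342200 ≡ 36 (mod 757)

36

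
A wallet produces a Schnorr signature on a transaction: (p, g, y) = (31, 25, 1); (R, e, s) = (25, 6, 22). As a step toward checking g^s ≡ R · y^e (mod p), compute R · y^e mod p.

1^2 = 1
1^4 ≡ 1^2 = 1
6 = 4 + 2, so 1^6 ≡ 1·1 ≡ 1 (mod 31)
R · y^e ≡ 25·1 = 25 ≡ 25 (mod 31)

25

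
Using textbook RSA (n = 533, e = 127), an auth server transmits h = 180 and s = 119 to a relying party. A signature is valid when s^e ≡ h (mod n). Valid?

yes

s^2 ≡ 119^2 = 14161 ≡ 303
s^4 ≡ 303^2 = 91809 ≡ 133
s^8 ≡ 133^2 = 17689 ≡ 100
s^16 ≡ 100^2 = 10000 ≡ 406
s^32 ≡ 406^2 = 164836 ≡ 139
s^64 ≡ 139^2 = 19321 ≡ 133
127 = 64 + 32 + 16 + 8 + 4 + 2 + 1, so s^127 ≡ 133·139·406·100·133·303·119 ≡ 180 (mod 533)
Since 180 equals the digest 180, verification succeeds.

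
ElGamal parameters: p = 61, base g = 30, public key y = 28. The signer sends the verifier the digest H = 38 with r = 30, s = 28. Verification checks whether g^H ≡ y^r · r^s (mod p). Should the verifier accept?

Left side g^H mod p:
30^38 mod 61 = 5
Right side y^r · r^s mod p:
28^30 mod 61 = 60
30^28 mod 61 = 57
60·57 = 3420 ≡ 4 (mod 61)
5 ≠ 4, so verification fails.

reject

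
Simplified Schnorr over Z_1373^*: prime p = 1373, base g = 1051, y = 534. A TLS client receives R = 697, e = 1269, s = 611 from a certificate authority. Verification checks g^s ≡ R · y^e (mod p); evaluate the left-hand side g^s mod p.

759

Squares mod 1373: 1051^1≡1051, 1051^2≡709, 1051^4≡163, 1051^8≡482, 1051^16≡287, 1051^32≡1362, 1051^64≡121, 1051^128≡911, 1051^256≡629, 1051^512≡217
611 = 512 + 64 + 32 + 2 + 1, so 1051^611 ≡ 217·121·1362·709·1051 ≡ 759 (mod 1373)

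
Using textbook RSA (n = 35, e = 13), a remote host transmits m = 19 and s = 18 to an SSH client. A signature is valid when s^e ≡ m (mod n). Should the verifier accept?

reject

s^2 ≡ 18^2 = 324 ≡ 9
s^4 ≡ 9^2 = 81 ≡ 11
s^8 ≡ 11^2 = 121 ≡ 16
13 = 8 + 4 + 1, so s^13 ≡ 16·11·18 ≡ 18 (mod 35)
The recovered value 18 does not match the digest 19.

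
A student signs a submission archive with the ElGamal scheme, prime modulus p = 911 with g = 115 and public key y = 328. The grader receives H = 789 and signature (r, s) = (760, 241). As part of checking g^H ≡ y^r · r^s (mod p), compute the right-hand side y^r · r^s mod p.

46

328^2 = 107584 ≡ 86
328^4 ≡ 86^2 = 7396 ≡ 108
328^8 ≡ 108^2 = 11664 ≡ 732
328^16 ≡ 732^2 = 535824 ≡ 156
328^32 ≡ 156^2 = 24336 ≡ 650
328^64 ≡ 650^2 = 422500 ≡ 707
328^128 ≡ 707^2 = 499849 ≡ 621
328^256 ≡ 621^2 = 385641 ≡ 288
328^512 ≡ 288^2 = 82944 ≡ 43
760 = 512 + 128 + 64 + 32 + 16 + 8, so 328^760 ≡ 43·621·707·650·156·732 ≡ 226 (mod 911)
760^2 = 577600 ≡ 26
760^4 ≡ 26^2 = 676
760^8 ≡ 676^2 = 456976 ≡ 565
760^16 ≡ 565^2 = 319225 ≡ 375
760^32 ≡ 375^2 = 140625 ≡ 331
760^64 ≡ 331^2 = 109561 ≡ 241
760^128 ≡ 241^2 = 58081 ≡ 688
241 = 128 + 64 + 32 + 16 + 1, so 760^241 ≡ 688·241·331·375·760 ≡ 234 (mod 911)
y^r · r^s ≡ 226·234 = 52884 ≡ 46 (mod 911)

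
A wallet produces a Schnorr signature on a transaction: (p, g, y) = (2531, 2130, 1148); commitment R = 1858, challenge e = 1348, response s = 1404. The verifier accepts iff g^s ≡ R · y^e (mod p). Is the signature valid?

invalid

g^s mod p:
2130^2 = 4536900 ≡ 1348
2130^4 ≡ 1348^2 = 1817104 ≡ 2377
2130^8 ≡ 2377^2 = 5650129 ≡ 937
2130^16 ≡ 937^2 = 877969 ≡ 2243
2130^32 ≡ 2243^2 = 5031049 ≡ 1952
2130^64 ≡ 1952^2 = 3810304 ≡ 1149
2130^128 ≡ 1149^2 = 1320201 ≡ 1550
2130^256 ≡ 1550^2 = 2402500 ≡ 581
2130^512 ≡ 581^2 = 337561 ≡ 938
2130^1024 ≡ 938^2 = 879844 ≡ 1587
1404 = 1024 + 256 + 64 + 32 + 16 + 8 + 4, so 2130^1404 ≡ 1587·581·1149·1952·2243·937·2377 ≡ 1294 (mod 2531)
R · y^e mod p:
1148^2 = 1317904 ≡ 1784
1148^4 ≡ 1784^2 = 3182656 ≡ 1189
1148^8 ≡ 1189^2 = 1413721 ≡ 1423
1148^16 ≡ 1423^2 = 2024929 ≡ 129
1148^32 ≡ 129^2 = 16641 ≡ 1455
1148^64 ≡ 1455^2 = 2117025 ≡ 1109
1148^128 ≡ 1109^2 = 1229881 ≡ 2346
1148^256 ≡ 2346^2 = 5503716 ≡ 1322
1148^512 ≡ 1322^2 = 1747684 ≡ 1294
1148^1024 ≡ 1294^2 = 1674436 ≡ 1445
1348 = 1024 + 256 + 64 + 4, so 1148^1348 ≡ 1445·1322·1109·1189 ≡ 378 (mod 2531)
1858·378 = 702324 ≡ 1237 (mod 2531)
1294 ≠ 1237; the check fails.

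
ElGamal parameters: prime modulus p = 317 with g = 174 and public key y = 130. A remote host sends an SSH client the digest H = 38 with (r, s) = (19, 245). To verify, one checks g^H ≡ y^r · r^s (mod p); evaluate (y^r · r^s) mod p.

Squares mod 317: 130^1≡130, 130^2≡99, 130^4≡291, 130^8≡42, 130^16≡179
19 = 16 + 2 + 1, so 130^19 ≡ 179·99·130 ≡ 91 (mod 317)
Squares mod 317: 19^1≡19, 19^2≡44, 19^4≡34, 19^8≡205, 19^16≡181, 19^32≡110, 19^64≡54, 19^128≡63
245 = 128 + 64 + 32 + 16 + 4 + 1, so 19^245 ≡ 63·54·110·181·34·19 ≡ 88 (mod 317)
y^r · r^s ≡ 91·88 = 8008 ≡ 83 (mod 317)

83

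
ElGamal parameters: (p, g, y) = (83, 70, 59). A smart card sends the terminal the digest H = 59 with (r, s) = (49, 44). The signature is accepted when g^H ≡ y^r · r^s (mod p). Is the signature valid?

Left side g^H mod p:
70^2 = 4900 ≡ 3
70^4 ≡ 3^2 = 9
70^8 ≡ 9^2 = 81
70^16 ≡ 81^2 = 6561 ≡ 4
70^32 ≡ 4^2 = 16
59 = 32 + 16 + 8 + 2 + 1, so 70^59 ≡ 16·4·81·3·70 ≡ 12 (mod 83)
Right side y^r · r^s mod p:
59^2 = 3481 ≡ 78
59^4 ≡ 78^2 = 6084 ≡ 25
59^8 ≡ 25^2 = 625 ≡ 44
59^16 ≡ 44^2 = 1936 ≡ 27
59^32 ≡ 27^2 = 729 ≡ 65
49 = 32 + 16 + 1, so 59^49 ≡ 65·27·59 ≡ 44 (mod 83)
49^2 = 2401 ≡ 77
49^4 ≡ 77^2 = 5929 ≡ 36
49^8 ≡ 36^2 = 1296 ≡ 51
49^16 ≡ 51^2 = 2601 ≡ 28
49^32 ≡ 28^2 = 784 ≡ 37
44 = 32 + 8 + 4, so 49^44 ≡ 37·51·36 ≡ 38 (mod 83)
44·38 = 1672 ≡ 12 (mod 83)
12 ≡ 12 (mod 83), so the signature is genuine.

valid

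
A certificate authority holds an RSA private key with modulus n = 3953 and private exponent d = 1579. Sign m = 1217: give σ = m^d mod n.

Squares mod 3953: m^1≡1217, m^2≡2667, m^4≡1442, m^8≡86, m^16≡3443, m^32≡3155, m^64≡371, m^128≡3239, m^256≡3812, m^512≡116, m^1024≡1597
1579 = 1024 + 512 + 32 + 8 + 2 + 1, so m^1579 ≡ 1597·116·3155·86·2667·1217 ≡ 1135 (mod 3953)

1135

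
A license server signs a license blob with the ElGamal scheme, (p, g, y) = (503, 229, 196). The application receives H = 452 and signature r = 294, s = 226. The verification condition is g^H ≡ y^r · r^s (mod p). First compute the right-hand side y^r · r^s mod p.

196^2 = 38416 ≡ 188
196^4 ≡ 188^2 = 35344 ≡ 134
196^8 ≡ 134^2 = 17956 ≡ 351
196^16 ≡ 351^2 = 123201 ≡ 469
196^32 ≡ 469^2 = 219961 ≡ 150
196^64 ≡ 150^2 = 22500 ≡ 368
196^128 ≡ 368^2 = 135424 ≡ 117
196^256 ≡ 117^2 = 13689 ≡ 108
294 = 256 + 32 + 4 + 2, so 196^294 ≡ 108·150·134·188 ≡ 344 (mod 503)
294^2 = 86436 ≡ 423
294^4 ≡ 423^2 = 178929 ≡ 364
294^8 ≡ 364^2 = 132496 ≡ 207
294^16 ≡ 207^2 = 42849 ≡ 94
294^32 ≡ 94^2 = 8836 ≡ 285
294^64 ≡ 285^2 = 81225 ≡ 242
294^128 ≡ 242^2 = 58564 ≡ 216
226 = 128 + 64 + 32 + 2, so 294^226 ≡ 216·242·285·423 ≡ 61 (mod 503)
y^r · r^s ≡ 344·61 = 20984 ≡ 361 (mod 503)

361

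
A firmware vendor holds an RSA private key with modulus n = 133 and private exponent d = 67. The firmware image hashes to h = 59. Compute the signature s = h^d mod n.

3

Squares mod 133: h^1≡59, h^2≡23, h^4≡130, h^8≡9, h^16≡81, h^32≡44, h^64≡74
67 = 64 + 2 + 1, so h^67 ≡ 74·23·59 ≡ 3 (mod 133)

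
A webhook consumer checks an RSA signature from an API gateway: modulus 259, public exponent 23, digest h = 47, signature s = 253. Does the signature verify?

Squares mod 259: s^1≡253, s^2≡36, s^4≡1, s^8≡1, s^16≡1
23 = 16 + 4 + 2 + 1, so s^23 ≡ 1·1·36·253 ≡ 43 (mod 259)
43 ≠ 47, so verification fails.

does not verify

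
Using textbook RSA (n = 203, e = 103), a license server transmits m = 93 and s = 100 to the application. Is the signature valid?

valid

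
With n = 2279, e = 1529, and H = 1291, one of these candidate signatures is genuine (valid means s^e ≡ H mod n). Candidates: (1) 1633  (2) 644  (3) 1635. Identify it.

3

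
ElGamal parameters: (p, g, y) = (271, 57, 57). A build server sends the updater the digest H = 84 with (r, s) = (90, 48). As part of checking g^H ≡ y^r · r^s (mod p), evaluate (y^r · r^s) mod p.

10

57^2 = 3249 ≡ 268
57^4 ≡ 268^2 = 71824 ≡ 9
57^8 ≡ 9^2 = 81
57^16 ≡ 81^2 = 6561 ≡ 57
57^32 ≡ 57^2 = 3249 ≡ 268
57^64 ≡ 268^2 = 71824 ≡ 9
90 = 64 + 16 + 8 + 2, so 57^90 ≡ 9·57·81·268 ≡ 1 (mod 271)
90^2 = 8100 ≡ 241
90^4 ≡ 241^2 = 58081 ≡ 87
90^8 ≡ 87^2 = 7569 ≡ 252
90^16 ≡ 252^2 = 63504 ≡ 90
90^32 ≡ 90^2 = 8100 ≡ 241
48 = 32 + 16, so 90^48 ≡ 241·90 ≡ 10 (mod 271)
y^r · r^s ≡ 1·10 = 10 ≡ 10 (mod 271)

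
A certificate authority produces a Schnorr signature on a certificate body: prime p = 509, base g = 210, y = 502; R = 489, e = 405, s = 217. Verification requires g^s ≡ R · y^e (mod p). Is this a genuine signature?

genuine

g^s mod p:
Squares mod 509: 210^1≡210, 210^2≡326, 210^4≡404, 210^8≡336, 210^16≡407, 210^32≡224, 210^64≡294, 210^128≡415
217 = 128 + 64 + 16 + 8 + 1, so 210^217 ≡ 415·294·407·336·210 ≡ 378 (mod 509)
R · y^e mod p:
Squares mod 509: 502^1≡502, 502^2≡49, 502^4≡365, 502^8≡376, 502^16≡383, 502^32≡97, 502^64≡247, 502^128≡438, 502^256≡460
405 = 256 + 128 + 16 + 4 + 1, so 502^405 ≡ 460·438·383·365·502 ≡ 32 (mod 509)
489·32 = 15648 ≡ 378 (mod 509)
378 ≡ 378 (mod 509); signature holds.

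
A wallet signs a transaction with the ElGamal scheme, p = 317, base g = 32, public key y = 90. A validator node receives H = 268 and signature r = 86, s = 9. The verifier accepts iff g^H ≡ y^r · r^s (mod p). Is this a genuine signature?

Left side g^H mod p:
32^2 = 1024 ≡ 73
32^4 ≡ 73^2 = 5329 ≡ 257
32^8 ≡ 257^2 = 66049 ≡ 113
32^16 ≡ 113^2 = 12769 ≡ 89
32^32 ≡ 89^2 = 7921 ≡ 313
32^64 ≡ 313^2 = 97969 ≡ 16
32^128 ≡ 16^2 = 256
32^256 ≡ 256^2 = 65536 ≡ 234
268 = 256 + 8 + 4, so 32^268 ≡ 234·113·257 ≡ 65 (mod 317)
Right side y^r · r^s mod p:
90^2 = 8100 ≡ 175
90^4 ≡ 175^2 = 30625 ≡ 193
90^8 ≡ 193^2 = 37249 ≡ 160
90^16 ≡ 160^2 = 25600 ≡ 240
90^32 ≡ 240^2 = 57600 ≡ 223
90^64 ≡ 223^2 = 49729 ≡ 277
86 = 64 + 16 + 4 + 2, so 90^86 ≡ 277·240·193·175 ≡ 280 (mod 317)
86^2 = 7396 ≡ 105
86^4 ≡ 105^2 = 11025 ≡ 247
86^8 ≡ 247^2 = 61009 ≡ 145
9 = 8 + 1, so 86^9 ≡ 145·86 ≡ 107 (mod 317)
280·107 = 29960 ≡ 162 (mod 317)
65 ≠ 162, so verification fails.

forged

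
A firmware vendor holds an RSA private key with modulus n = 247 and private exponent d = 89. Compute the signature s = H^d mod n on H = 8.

164

Squares mod 247: H^1≡8, H^2≡64, H^4≡144, H^8≡235, H^16≡144, H^32≡235, H^64≡144
89 = 64 + 16 + 8 + 1, so H^89 ≡ 144·144·235·8 ≡ 164 (mod 247)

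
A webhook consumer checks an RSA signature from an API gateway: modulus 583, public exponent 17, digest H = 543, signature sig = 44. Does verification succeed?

Squares mod 583: sig^1≡44, sig^2≡187, sig^4≡572, sig^8≡121, sig^16≡66
17 = 16 + 1, so sig^17 ≡ 66·44 ≡ 572 (mod 583)
572 ≠ 543, so verification fails.

fails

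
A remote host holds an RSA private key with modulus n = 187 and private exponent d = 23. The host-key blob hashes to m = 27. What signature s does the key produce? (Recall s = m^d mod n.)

m^23 mod 187 = 158

158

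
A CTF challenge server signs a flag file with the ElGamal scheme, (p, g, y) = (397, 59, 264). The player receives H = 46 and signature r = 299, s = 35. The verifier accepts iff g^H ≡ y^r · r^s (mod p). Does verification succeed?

Left side g^H mod p:
59^2 = 3481 ≡ 305
59^4 ≡ 305^2 = 93025 ≡ 127
59^8 ≡ 127^2 = 16129 ≡ 249
59^16 ≡ 249^2 = 62001 ≡ 69
59^32 ≡ 69^2 = 4761 ≡ 394
46 = 32 + 8 + 4 + 2, so 59^46 ≡ 394·249·127·305 ≡ 300 (mod 397)
Right side y^r · r^s mod p:
264^2 = 69696 ≡ 221
264^4 ≡ 221^2 = 48841 ≡ 10
264^8 ≡ 10^2 = 100
264^16 ≡ 100^2 = 10000 ≡ 75
264^32 ≡ 75^2 = 5625 ≡ 67
264^64 ≡ 67^2 = 4489 ≡ 122
264^128 ≡ 122^2 = 14884 ≡ 195
264^256 ≡ 195^2 = 38025 ≡ 310
299 = 256 + 32 + 8 + 2 + 1, so 264^299 ≡ 310·67·100·221·264 ≡ 369 (mod 397)
299^2 = 89401 ≡ 76
299^4 ≡ 76^2 = 5776 ≡ 218
299^8 ≡ 218^2 = 47524 ≡ 281
299^16 ≡ 281^2 = 78961 ≡ 355
299^32 ≡ 355^2 = 126025 ≡ 176
35 = 32 + 2 + 1, so 299^35 ≡ 176·76·299 ≡ 46 (mod 397)
369·46 = 16974 ≡ 300 (mod 397)
300 ≡ 300 (mod 397), so the signature is genuine.

passes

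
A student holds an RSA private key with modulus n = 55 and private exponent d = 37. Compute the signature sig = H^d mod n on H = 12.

12

H^2 ≡ 12^2 = 144 ≡ 34
H^4 ≡ 34^2 = 1156 ≡ 1
H^8 ≡ 1^2 = 1
H^16 ≡ 1^2 = 1
H^32 ≡ 1^2 = 1
37 = 32 + 4 + 1, so H^37 ≡ 1·1·12 ≡ 12 (mod 55)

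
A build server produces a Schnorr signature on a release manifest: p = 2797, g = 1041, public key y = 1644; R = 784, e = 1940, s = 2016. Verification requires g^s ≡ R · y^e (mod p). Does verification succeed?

passes

g^s mod p:
1041^2016 mod 2797 = 1925
R · y^e mod p:
1644^1940 mod 2797 = 427
784·427 = 334768 ≡ 1925 (mod 2797)
1925 ≡ 1925 (mod 2797); signature holds.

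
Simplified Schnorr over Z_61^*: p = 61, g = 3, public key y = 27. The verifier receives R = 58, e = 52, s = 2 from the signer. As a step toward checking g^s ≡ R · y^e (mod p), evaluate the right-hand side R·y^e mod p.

9

27^2 = 729 ≡ 58
27^4 ≡ 58^2 = 3364 ≡ 9
27^8 ≡ 9^2 = 81 ≡ 20
27^16 ≡ 20^2 = 400 ≡ 34
27^32 ≡ 34^2 = 1156 ≡ 58
52 = 32 + 16 + 4, so 27^52 ≡ 58·34·9 ≡ 58 (mod 61)
R · y^e ≡ 58·58 = 3364 ≡ 9 (mod 61)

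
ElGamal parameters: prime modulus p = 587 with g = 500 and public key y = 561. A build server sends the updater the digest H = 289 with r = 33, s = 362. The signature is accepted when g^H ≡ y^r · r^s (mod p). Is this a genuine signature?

Left side g^H mod p:
500^2 = 250000 ≡ 525
500^4 ≡ 525^2 = 275625 ≡ 322
500^8 ≡ 322^2 = 103684 ≡ 372
500^16 ≡ 372^2 = 138384 ≡ 439
500^32 ≡ 439^2 = 192721 ≡ 185
500^64 ≡ 185^2 = 34225 ≡ 179
500^128 ≡ 179^2 = 32041 ≡ 343
500^256 ≡ 343^2 = 117649 ≡ 249
289 = 256 + 32 + 1, so 500^289 ≡ 249·185·500 ≡ 381 (mod 587)
Right side y^r · r^s mod p:
561^2 = 314721 ≡ 89
561^4 ≡ 89^2 = 7921 ≡ 290
561^8 ≡ 290^2 = 84100 ≡ 159
561^16 ≡ 159^2 = 25281 ≡ 40
561^32 ≡ 40^2 = 1600 ≡ 426
33 = 32 + 1, so 561^33 ≡ 426·561 ≡ 77 (mod 587)
33^2 = 1089 ≡ 502
33^4 ≡ 502^2 = 252004 ≡ 181
33^8 ≡ 181^2 = 32761 ≡ 476
33^16 ≡ 476^2 = 226576 ≡ 581
33^32 ≡ 581^2 = 337561 ≡ 36
33^64 ≡ 36^2 = 1296 ≡ 122
33^128 ≡ 122^2 = 14884 ≡ 209
33^256 ≡ 209^2 = 43681 ≡ 243
362 = 256 + 64 + 32 + 8 + 2, so 33^362 ≡ 243·122·36·476·502 ≡ 348 (mod 587)
77·348 = 26796 ≡ 381 (mod 587)
381 ≡ 381 (mod 587), so the signature is genuine.

genuine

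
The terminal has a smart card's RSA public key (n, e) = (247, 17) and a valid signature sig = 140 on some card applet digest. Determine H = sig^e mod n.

30

sig^2 ≡ 140^2 = 19600 ≡ 87
sig^4 ≡ 87^2 = 7569 ≡ 159
sig^8 ≡ 159^2 = 25281 ≡ 87
sig^16 ≡ 87^2 = 7569 ≡ 159
17 = 16 + 1, so sig^17 ≡ 159·140 ≡ 30 (mod 247)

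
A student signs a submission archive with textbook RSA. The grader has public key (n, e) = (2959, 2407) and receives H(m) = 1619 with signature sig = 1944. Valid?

yes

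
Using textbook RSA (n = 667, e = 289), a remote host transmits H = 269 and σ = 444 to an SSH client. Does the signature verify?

σ^2 ≡ 444^2 = 197136 ≡ 371
σ^4 ≡ 371^2 = 137641 ≡ 239
σ^8 ≡ 239^2 = 57121 ≡ 426
σ^16 ≡ 426^2 = 181476 ≡ 52
σ^32 ≡ 52^2 = 2704 ≡ 36
σ^64 ≡ 36^2 = 1296 ≡ 629
σ^128 ≡ 629^2 = 395641 ≡ 110
σ^256 ≡ 110^2 = 12100 ≡ 94
289 = 256 + 32 + 1, so σ^289 ≡ 94·36·444 ≡ 412 (mod 667)
The recovered value 412 does not match the digest 269.

does not verify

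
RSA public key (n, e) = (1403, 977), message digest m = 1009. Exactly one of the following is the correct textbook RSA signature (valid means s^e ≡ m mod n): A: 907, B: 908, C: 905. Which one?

Candidate A: Squares mod 1403: 907^1≡907, 907^2≡491, 907^4≡1168, 907^8≡508, 907^16≡1315, 907^32≡729, 907^64≡1107, 907^128≡630, 907^256≡1254, 907^512≡1156; 977 = 512 + 256 + 128 + 64 + 16 + 1, so 907^977 ≡ 1156·1254·630·1107·1315·907 ≡ 1009 (mod 1403)
  → matches m = 1009
Candidate B: Squares mod 1403: 908^1≡908, 908^2≡903, 908^4≡266, 908^8≡606, 908^16≡1053, 908^32≡439, 908^64≡510, 908^128≡545, 908^256≡992, 908^512≡561; 977 = 512 + 256 + 128 + 64 + 16 + 1, so 908^977 ≡ 561·992·545·510·1053·908 ≡ 1169 (mod 1403)
Candidate C: Squares mod 1403: 905^1≡905, 905^2≡1076, 905^4≡301, 905^8≡809, 905^16≡683, 905^32≡693, 905^64≡423, 905^128≡748, 905^256≡1110, 905^512≡266; 977 = 512 + 256 + 128 + 64 + 16 + 1, so 905^977 ≡ 266·1110·748·423·683·905 ≡ 124 (mod 1403)

A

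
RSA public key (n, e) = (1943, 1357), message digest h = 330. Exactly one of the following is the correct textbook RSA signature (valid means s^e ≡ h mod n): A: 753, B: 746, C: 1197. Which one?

Candidate A: Squares mod 1943: 753^1≡753, 753^2≡1596, 753^4≡1886, 753^8≡1306, 753^16≡1625, 753^32≡88, 753^64≡1915, 753^128≡784, 753^256≡668, 753^512≡1277, 753^1024≡552; 1357 = 1024 + 256 + 64 + 8 + 4 + 1, so 753^1357 ≡ 552·668·1915·1306·1886·753 ≡ 144 (mod 1943)
Candidate B: Squares mod 1943: 746^1≡746, 746^2≡818, 746^4≡732, 746^8≡1499, 746^16≡893, 746^32≡819, 746^64≡426, 746^128≡777, 746^256≡1399, 746^512≡600, 746^1024≡545; 1357 = 1024 + 256 + 64 + 8 + 4 + 1, so 746^1357 ≡ 545·1399·426·1499·732·746 ≡ 330 (mod 1943)
  → matches h = 330
Candidate C: Squares mod 1943: 1197^1≡1197, 1197^2≡818, 1197^4≡732, 1197^8≡1499, 1197^16≡893, 1197^32≡819, 1197^64≡426, 1197^128≡777, 1197^256≡1399, 1197^512≡600, 1197^1024≡545; 1357 = 1024 + 256 + 64 + 8 + 4 + 1, so 1197^1357 ≡ 545·1399·426·1499·732·1197 ≡ 1613 (mod 1943)

B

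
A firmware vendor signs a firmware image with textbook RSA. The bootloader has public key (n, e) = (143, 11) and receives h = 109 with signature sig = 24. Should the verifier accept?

sig^2 ≡ 24^2 = 576 ≡ 4
sig^4 ≡ 4^2 = 16
sig^8 ≡ 16^2 = 256 ≡ 113
11 = 8 + 2 + 1, so sig^11 ≡ 113·4·24 ≡ 123 (mod 143)
The recovered value 123 does not match the digest 109.

reject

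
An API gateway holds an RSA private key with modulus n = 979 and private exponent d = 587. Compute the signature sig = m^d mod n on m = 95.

820

m^587 mod 979 = 820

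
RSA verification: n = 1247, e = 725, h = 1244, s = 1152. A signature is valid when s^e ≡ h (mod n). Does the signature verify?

does not verify

s^2 ≡ 1152^2 = 1327104 ≡ 296
s^4 ≡ 296^2 = 87616 ≡ 326
s^8 ≡ 326^2 = 106276 ≡ 281
s^16 ≡ 281^2 = 78961 ≡ 400
s^32 ≡ 400^2 = 160000 ≡ 384
s^64 ≡ 384^2 = 147456 ≡ 310
s^128 ≡ 310^2 = 96100 ≡ 81
s^256 ≡ 81^2 = 6561 ≡ 326
s^512 ≡ 326^2 = 106276 ≡ 281
725 = 512 + 128 + 64 + 16 + 4 + 1, so s^725 ≡ 281·81·310·400·326·1152 ≡ 3 (mod 1247)
The recovered value 3 does not match the digest 1244.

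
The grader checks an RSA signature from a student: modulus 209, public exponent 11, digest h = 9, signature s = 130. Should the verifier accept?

s^2 ≡ 130^2 = 16900 ≡ 180
s^4 ≡ 180^2 = 32400 ≡ 5
s^8 ≡ 5^2 = 25
11 = 8 + 2 + 1, so s^11 ≡ 25·180·130 ≡ 9 (mod 209)
s^11 mod 209 = 9 matches h.

accept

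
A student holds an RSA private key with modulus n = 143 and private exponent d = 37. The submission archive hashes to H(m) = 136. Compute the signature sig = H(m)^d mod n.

71

(H(m))^2 ≡ 136^2 = 18496 ≡ 49
(H(m))^4 ≡ 49^2 = 2401 ≡ 113
(H(m))^8 ≡ 113^2 = 12769 ≡ 42
(H(m))^16 ≡ 42^2 = 1764 ≡ 48
(H(m))^32 ≡ 48^2 = 2304 ≡ 16
37 = 32 + 4 + 1, so (H(m))^37 ≡ 16·113·136 ≡ 71 (mod 143)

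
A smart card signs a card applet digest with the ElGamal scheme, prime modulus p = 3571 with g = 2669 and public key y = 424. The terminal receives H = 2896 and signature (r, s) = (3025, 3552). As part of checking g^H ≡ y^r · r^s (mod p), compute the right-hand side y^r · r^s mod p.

3274

Squares mod 3571: 424^1≡424, 424^2≡1226, 424^4≡3256, 424^8≡2808, 424^16≡96, 424^32≡2074, 424^64≡1992, 424^128≡683, 424^256≡2259, 424^512≡122, 424^1024≡600, 424^2048≡2900
3025 = 2048 + 512 + 256 + 128 + 64 + 16 + 1, so 424^3025 ≡ 2900·122·2259·683·1992·96·424 ≡ 403 (mod 3571)
Squares mod 3571: 3025^1≡3025, 3025^2≡1723, 3025^4≡1228, 3025^8≡1022, 3025^16≡1752, 3025^32≡2015, 3025^64≡3569, 3025^128≡4, 3025^256≡16, 3025^512≡256, 3025^1024≡1258, 3025^2048≡611
3552 = 2048 + 1024 + 256 + 128 + 64 + 32, so 3025^3552 ≡ 611·1258·16·4·3569·2015 ≡ 1674 (mod 3571)
y^r · r^s ≡ 403·1674 = 674622 ≡ 3274 (mod 3571)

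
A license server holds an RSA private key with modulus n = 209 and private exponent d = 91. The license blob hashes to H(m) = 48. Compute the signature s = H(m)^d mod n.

Squares mod 209: (H(m))^1≡48, (H(m))^2≡5, (H(m))^4≡25, (H(m))^8≡207, (H(m))^16≡4, (H(m))^32≡16, (H(m))^64≡47
91 = 64 + 16 + 8 + 2 + 1, so (H(m))^91 ≡ 47·4·207·5·48 ≡ 48 (mod 209)

48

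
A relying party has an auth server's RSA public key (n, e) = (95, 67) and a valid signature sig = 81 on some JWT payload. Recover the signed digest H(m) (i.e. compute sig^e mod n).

36

sig^2 ≡ 81^2 = 6561 ≡ 6
sig^4 ≡ 6^2 = 36
sig^8 ≡ 36^2 = 1296 ≡ 61
sig^16 ≡ 61^2 = 3721 ≡ 16
sig^32 ≡ 16^2 = 256 ≡ 66
sig^64 ≡ 66^2 = 4356 ≡ 81
67 = 64 + 2 + 1, so sig^67 ≡ 81·6·81 ≡ 36 (mod 95)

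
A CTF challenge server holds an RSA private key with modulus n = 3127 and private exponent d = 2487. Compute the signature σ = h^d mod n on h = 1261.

h^2 ≡ 1261^2 = 1590121 ≡ 1605
h^4 ≡ 1605^2 = 2576025 ≡ 2504
h^8 ≡ 2504^2 = 6270016 ≡ 381
h^16 ≡ 381^2 = 145161 ≡ 1319
h^32 ≡ 1319^2 = 1739761 ≡ 1149
h^64 ≡ 1149^2 = 1320201 ≡ 607
h^128 ≡ 607^2 = 368449 ≡ 2590
h^256 ≡ 2590^2 = 6708100 ≡ 685
h^512 ≡ 685^2 = 469225 ≡ 175
h^1024 ≡ 175^2 = 30625 ≡ 2482
h^2048 ≡ 2482^2 = 6160324 ≡ 134
2487 = 2048 + 256 + 128 + 32 + 16 + 4 + 2 + 1, so h^2487 ≡ 134·685·2590·1149·1319·2504·1605·1261 ≡ 2186 (mod 3127)

2186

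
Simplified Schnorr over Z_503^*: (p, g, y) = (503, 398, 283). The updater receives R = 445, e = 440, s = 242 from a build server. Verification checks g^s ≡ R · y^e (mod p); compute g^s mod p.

370

Squares mod 503: 398^1≡398, 398^2≡462, 398^4≡172, 398^8≡410, 398^16≡98, 398^32≡47, 398^64≡197, 398^128≡78
242 = 128 + 64 + 32 + 16 + 2, so 398^242 ≡ 78·197·47·98·462 ≡ 370 (mod 503)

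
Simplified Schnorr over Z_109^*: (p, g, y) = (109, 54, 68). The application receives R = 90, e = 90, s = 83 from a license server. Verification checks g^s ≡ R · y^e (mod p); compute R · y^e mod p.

19

68^2 = 4624 ≡ 46
68^4 ≡ 46^2 = 2116 ≡ 45
68^8 ≡ 45^2 = 2025 ≡ 63
68^16 ≡ 63^2 = 3969 ≡ 45
68^32 ≡ 45^2 = 2025 ≡ 63
68^64 ≡ 63^2 = 3969 ≡ 45
90 = 64 + 16 + 8 + 2, so 68^90 ≡ 45·45·63·46 ≡ 108 (mod 109)
R · y^e ≡ 90·108 = 9720 ≡ 19 (mod 109)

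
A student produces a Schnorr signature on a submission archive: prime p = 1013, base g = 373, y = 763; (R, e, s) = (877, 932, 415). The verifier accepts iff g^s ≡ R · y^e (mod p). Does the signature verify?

does not verify

g^s mod p:
373^2 = 139129 ≡ 348
373^4 ≡ 348^2 = 121104 ≡ 557
373^8 ≡ 557^2 = 310249 ≡ 271
373^16 ≡ 271^2 = 73441 ≡ 505
373^32 ≡ 505^2 = 255025 ≡ 762
373^64 ≡ 762^2 = 580644 ≡ 195
373^128 ≡ 195^2 = 38025 ≡ 544
373^256 ≡ 544^2 = 295936 ≡ 140
415 = 256 + 128 + 16 + 8 + 4 + 2 + 1, so 373^415 ≡ 140·544·505·271·557·348·373 ≡ 492 (mod 1013)
R · y^e mod p:
763^2 = 582169 ≡ 707
763^4 ≡ 707^2 = 499849 ≡ 440
763^8 ≡ 440^2 = 193600 ≡ 117
763^16 ≡ 117^2 = 13689 ≡ 520
763^32 ≡ 520^2 = 270400 ≡ 942
763^64 ≡ 942^2 = 887364 ≡ 989
763^128 ≡ 989^2 = 978121 ≡ 576
763^256 ≡ 576^2 = 331776 ≡ 525
763^512 ≡ 525^2 = 275625 ≡ 89
932 = 512 + 256 + 128 + 32 + 4, so 763^932 ≡ 89·525·576·942·440 ≡ 766 (mod 1013)
877·766 = 671782 ≡ 163 (mod 1013)
492 ≠ 163; the check fails.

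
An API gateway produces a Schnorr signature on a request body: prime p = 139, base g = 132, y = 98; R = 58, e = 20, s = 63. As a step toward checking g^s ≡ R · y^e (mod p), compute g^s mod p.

48

132^63 mod 139 = 48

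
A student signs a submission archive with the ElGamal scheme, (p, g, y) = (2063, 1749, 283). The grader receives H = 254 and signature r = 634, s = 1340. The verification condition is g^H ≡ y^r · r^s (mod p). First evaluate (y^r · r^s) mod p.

1816

283^2 = 80089 ≡ 1695
283^4 ≡ 1695^2 = 2873025 ≡ 1329
283^8 ≡ 1329^2 = 1766241 ≡ 313
283^16 ≡ 313^2 = 97969 ≡ 1008
283^32 ≡ 1008^2 = 1016064 ≡ 1068
283^64 ≡ 1068^2 = 1140624 ≡ 1848
283^128 ≡ 1848^2 = 3415104 ≡ 839
283^256 ≡ 839^2 = 703921 ≡ 438
283^512 ≡ 438^2 = 191844 ≡ 2048
634 = 512 + 64 + 32 + 16 + 8 + 2, so 283^634 ≡ 2048·1848·1068·1008·313·1695 ≡ 1845 (mod 2063)
634^2 = 401956 ≡ 1734
634^4 ≡ 1734^2 = 3006756 ≡ 965
634^8 ≡ 965^2 = 931225 ≡ 812
634^16 ≡ 812^2 = 659344 ≡ 1247
634^32 ≡ 1247^2 = 1555009 ≡ 1570
634^64 ≡ 1570^2 = 2464900 ≡ 1678
634^128 ≡ 1678^2 = 2815684 ≡ 1752
634^256 ≡ 1752^2 = 3069504 ≡ 1823
634^512 ≡ 1823^2 = 3323329 ≡ 1899
634^1024 ≡ 1899^2 = 3606201 ≡ 77
1340 = 1024 + 256 + 32 + 16 + 8 + 4, so 634^1340 ≡ 77·1823·1570·1247·812·965 ≡ 938 (mod 2063)
y^r · r^s ≡ 1845·938 = 1730610 ≡ 1816 (mod 2063)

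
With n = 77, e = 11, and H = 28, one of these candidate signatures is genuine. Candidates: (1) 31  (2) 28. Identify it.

Candidate 1: 31^2 = 961 ≡ 37; 31^4 ≡ 37^2 = 1369 ≡ 60; 31^8 ≡ 60^2 = 3600 ≡ 58; 11 = 8 + 2 + 1, so 31^11 ≡ 58·37·31 ≡ 75 (mod 77)
Candidate 2: 28^2 = 784 ≡ 14; 28^4 ≡ 14^2 = 196 ≡ 42; 28^8 ≡ 42^2 = 1764 ≡ 70; 11 = 8 + 2 + 1, so 28^11 ≡ 70·14·28 ≡ 28 (mod 77)
  → matches H = 28

2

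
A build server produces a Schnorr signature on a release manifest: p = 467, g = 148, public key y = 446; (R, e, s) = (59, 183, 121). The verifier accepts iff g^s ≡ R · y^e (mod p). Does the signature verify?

verifies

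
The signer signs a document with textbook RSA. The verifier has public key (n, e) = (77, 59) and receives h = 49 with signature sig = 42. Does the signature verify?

verifies

sig^2 ≡ 42^2 = 1764 ≡ 70
sig^4 ≡ 70^2 = 4900 ≡ 49
sig^8 ≡ 49^2 = 2401 ≡ 14
sig^16 ≡ 14^2 = 196 ≡ 42
sig^32 ≡ 42^2 = 1764 ≡ 70
59 = 32 + 16 + 8 + 2 + 1, so sig^59 ≡ 70·42·14·70·42 ≡ 49 (mod 77)
Since 49 equals the digest 49, verification succeeds.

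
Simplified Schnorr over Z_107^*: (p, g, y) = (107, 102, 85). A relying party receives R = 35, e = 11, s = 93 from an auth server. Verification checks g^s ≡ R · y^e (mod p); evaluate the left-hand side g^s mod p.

19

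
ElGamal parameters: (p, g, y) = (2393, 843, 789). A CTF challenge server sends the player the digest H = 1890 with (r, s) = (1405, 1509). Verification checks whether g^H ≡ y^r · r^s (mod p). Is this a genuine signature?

Left side g^H mod p:
Squares mod 2393: 843^1≡843, 843^2≡2321, 843^4≡398, 843^8≡466, 843^16≡1786, 843^32≡2320, 843^64≡543, 843^128≡510, 843^256≡1656, 843^512≡2351, 843^1024≡1764
1890 = 1024 + 512 + 256 + 64 + 32 + 2, so 843^1890 ≡ 1764·2351·1656·543·2320·2321 ≡ 457 (mod 2393)
Right side y^r · r^s mod p:
Squares mod 2393: 789^1≡789, 789^2≡341, 789^4≡1417, 789^8≡162, 789^16≡2314, 789^32≡1455, 789^64≡1613, 789^128≡578, 789^256≡1457, 789^512≡258, 789^1024≡1953
1405 = 1024 + 256 + 64 + 32 + 16 + 8 + 4 + 1, so 789^1405 ≡ 1953·1457·1613·1455·2314·162·1417·789 ≡ 2050 (mod 2393)
Squares mod 2393: 1405^1≡1405, 1405^2≡2193, 1405^4≡1712, 1405^8≡1912, 1405^16≡1633, 1405^32≡887, 1405^64≡1865, 1405^128≡1196, 1405^256≡1795, 1405^512≡1047, 1405^1024≡215
1509 = 1024 + 256 + 128 + 64 + 32 + 4 + 1, so 1405^1509 ≡ 215·1795·1196·1865·887·1712·1405 ≡ 1694 (mod 2393)
2050·1694 = 3472700 ≡ 457 (mod 2393)
457 ≡ 457 (mod 2393), so the signature is genuine.

genuine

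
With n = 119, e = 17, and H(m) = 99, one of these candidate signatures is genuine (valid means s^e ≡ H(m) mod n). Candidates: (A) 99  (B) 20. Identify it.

A

Candidate A: 99^2 = 9801 ≡ 43; 99^4 ≡ 43^2 = 1849 ≡ 64; 99^8 ≡ 64^2 = 4096 ≡ 50; 99^16 ≡ 50^2 = 2500 ≡ 1; 17 = 16 + 1, so 99^17 ≡ 1·99 ≡ 99 (mod 119)
  → matches H(m) = 99
Candidate B: 20^2 = 400 ≡ 43; 20^4 ≡ 43^2 = 1849 ≡ 64; 20^8 ≡ 64^2 = 4096 ≡ 50; 20^16 ≡ 50^2 = 2500 ≡ 1; 17 = 16 + 1, so 20^17 ≡ 1·20 ≡ 20 (mod 119)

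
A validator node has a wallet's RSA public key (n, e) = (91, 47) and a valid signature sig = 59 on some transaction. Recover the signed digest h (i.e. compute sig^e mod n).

54

Squares mod 91: sig^1≡59, sig^2≡23, sig^4≡74, sig^8≡16, sig^16≡74, sig^32≡16
47 = 32 + 8 + 4 + 2 + 1, so sig^47 ≡ 16·16·74·23·59 ≡ 54 (mod 91)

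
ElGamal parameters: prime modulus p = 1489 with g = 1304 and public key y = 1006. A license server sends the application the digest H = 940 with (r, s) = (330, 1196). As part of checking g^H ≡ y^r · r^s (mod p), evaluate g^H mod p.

1304^2 = 1700416 ≡ 1467
1304^4 ≡ 1467^2 = 2152089 ≡ 484
1304^8 ≡ 484^2 = 234256 ≡ 483
1304^16 ≡ 483^2 = 233289 ≡ 1005
1304^32 ≡ 1005^2 = 1010025 ≡ 483
1304^64 ≡ 483^2 = 233289 ≡ 1005
1304^128 ≡ 1005^2 = 1010025 ≡ 483
1304^256 ≡ 483^2 = 233289 ≡ 1005
1304^512 ≡ 1005^2 = 1010025 ≡ 483
940 = 512 + 256 + 128 + 32 + 8 + 4, so 1304^940 ≡ 483·1005·483·483·483·484 ≡ 484 (mod 1489)

484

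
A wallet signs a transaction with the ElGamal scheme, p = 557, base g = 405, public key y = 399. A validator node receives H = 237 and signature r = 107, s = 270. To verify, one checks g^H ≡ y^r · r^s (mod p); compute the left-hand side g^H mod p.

399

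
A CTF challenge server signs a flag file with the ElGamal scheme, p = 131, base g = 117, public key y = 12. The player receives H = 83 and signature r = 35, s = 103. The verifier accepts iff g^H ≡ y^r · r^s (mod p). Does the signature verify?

Left side g^H mod p:
Squares mod 131: 117^1≡117, 117^2≡65, 117^4≡33, 117^8≡41, 117^16≡109, 117^32≡91, 117^64≡28
83 = 64 + 16 + 2 + 1, so 117^83 ≡ 28·109·65·117 ≡ 11 (mod 131)
Right side y^r · r^s mod p:
Squares mod 131: 12^1≡12, 12^2≡13, 12^4≡38, 12^8≡3, 12^16≡9, 12^32≡81
35 = 32 + 2 + 1, so 12^35 ≡ 81·13·12 ≡ 60 (mod 131)
Squares mod 131: 35^1≡35, 35^2≡46, 35^4≡20, 35^8≡7, 35^16≡49, 35^32≡43, 35^64≡15
103 = 64 + 32 + 4 + 2 + 1, so 35^103 ≡ 15·43·20·46·35 ≡ 129 (mod 131)
60·129 = 7740 ≡ 11 (mod 131)
11 ≡ 11 (mod 131), so the signature is genuine.

verifies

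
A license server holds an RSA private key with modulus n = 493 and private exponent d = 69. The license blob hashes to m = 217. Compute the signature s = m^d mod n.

234

Squares mod 493: m^1≡217, m^2≡254, m^4≡426, m^8≡52, m^16≡239, m^32≡426, m^64≡52
69 = 64 + 4 + 1, so m^69 ≡ 52·426·217 ≡ 234 (mod 493)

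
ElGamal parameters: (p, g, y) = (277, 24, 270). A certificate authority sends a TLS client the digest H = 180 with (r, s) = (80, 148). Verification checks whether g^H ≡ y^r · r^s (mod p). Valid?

Left side g^H mod p:
24^2 = 576 ≡ 22
24^4 ≡ 22^2 = 484 ≡ 207
24^8 ≡ 207^2 = 42849 ≡ 191
24^16 ≡ 191^2 = 36481 ≡ 194
24^32 ≡ 194^2 = 37636 ≡ 241
24^64 ≡ 241^2 = 58081 ≡ 188
24^128 ≡ 188^2 = 35344 ≡ 165
180 = 128 + 32 + 16 + 4, so 24^180 ≡ 165·241·194·207 ≡ 30 (mod 277)
Right side y^r · r^s mod p:
270^2 = 72900 ≡ 49
270^4 ≡ 49^2 = 2401 ≡ 185
270^8 ≡ 185^2 = 34225 ≡ 154
270^16 ≡ 154^2 = 23716 ≡ 171
270^32 ≡ 171^2 = 29241 ≡ 156
270^64 ≡ 156^2 = 24336 ≡ 237
80 = 64 + 16, so 270^80 ≡ 237·171 ≡ 85 (mod 277)
80^2 = 6400 ≡ 29
80^4 ≡ 29^2 = 841 ≡ 10
80^8 ≡ 10^2 = 100
80^16 ≡ 100^2 = 10000 ≡ 28
80^32 ≡ 28^2 = 784 ≡ 230
80^64 ≡ 230^2 = 52900 ≡ 270
80^128 ≡ 270^2 = 72900 ≡ 49
148 = 128 + 16 + 4, so 80^148 ≡ 49·28·10 ≡ 147 (mod 277)
85·147 = 12495 ≡ 30 (mod 277)
30 ≡ 30 (mod 277), so the signature is genuine.

yes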